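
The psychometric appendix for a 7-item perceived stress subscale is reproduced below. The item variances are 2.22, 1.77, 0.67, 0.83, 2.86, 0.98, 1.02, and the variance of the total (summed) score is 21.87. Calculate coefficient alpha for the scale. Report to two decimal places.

α = 0.61

Σσ²ᵢ = 2.22 + 1.77 + 0.67 + 0.83 + 2.86 + 0.98 + 1.02 = 10.35
α = (k/(k−1))·(1 − Σσ²ᵢ/total variance) = (7/6)·(1 − 10.35/21.87) = 0.61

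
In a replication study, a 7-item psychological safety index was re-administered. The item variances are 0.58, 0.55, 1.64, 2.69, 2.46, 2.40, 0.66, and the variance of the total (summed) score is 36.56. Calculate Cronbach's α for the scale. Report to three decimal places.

α = 0.816

Σσᵢ² = 0.58 + 0.55 + 1.64 + 2.69 + 2.46 + 2.40 + 0.66 = 10.98
α = (k/(k−1))·(1 − Σσᵢ²/σ²_T) = (7/6)·(1 − 10.98/36.56) = 0.816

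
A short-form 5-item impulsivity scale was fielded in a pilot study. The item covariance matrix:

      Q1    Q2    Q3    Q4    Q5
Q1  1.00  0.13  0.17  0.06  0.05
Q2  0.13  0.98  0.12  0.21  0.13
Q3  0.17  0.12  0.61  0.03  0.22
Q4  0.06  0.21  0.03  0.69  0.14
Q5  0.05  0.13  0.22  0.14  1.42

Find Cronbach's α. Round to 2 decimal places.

Cronbach's α = 0.44

Σσᵢ² = 1.00 + 0.98 + 0.61 + 0.69 + 1.42 = 4.70
Sum of the distinct covariances = 1.26
total variance = 4.70 + 2 × 1.26 = 7.22
α = (k/(k−1))·(1 − Σσᵢ²/total variance) = (5/4)·(1 − 4.70/7.22) = 0.44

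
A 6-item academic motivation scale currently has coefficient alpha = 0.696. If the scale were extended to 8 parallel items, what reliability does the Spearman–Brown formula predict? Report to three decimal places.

Length factor m = 8/6 = 1.3333
α' = m·α / (1 + (m−1)·α)
   = 8/6 × 0.696 / (1 + (8/6 − 1) × 0.696)
   = 0.9280 / 1.2320 = 0.753

predicted reliability = 0.753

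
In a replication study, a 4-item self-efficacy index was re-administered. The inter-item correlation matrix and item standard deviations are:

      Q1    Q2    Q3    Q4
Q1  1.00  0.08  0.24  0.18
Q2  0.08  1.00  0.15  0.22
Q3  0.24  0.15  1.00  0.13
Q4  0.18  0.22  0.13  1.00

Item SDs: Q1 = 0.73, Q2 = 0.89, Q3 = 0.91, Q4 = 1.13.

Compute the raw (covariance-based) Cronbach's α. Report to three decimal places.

Σσ²ᵢ = 0.73² + 0.89² + 0.91² + 1.13² = 3.4300
Covariances σ_ij = r_ij · s_i · s_j:
  σ(Q1,Q2) = 0.08 × 0.73 × 0.89 = 0.0520
  σ(Q1,Q3) = 0.24 × 0.73 × 0.91 = 0.1594
  σ(Q1,Q4) = 0.18 × 0.73 × 1.13 = 0.1485
  σ(Q2,Q3) = 0.15 × 0.89 × 0.91 = 0.1215
  σ(Q2,Q4) = 0.22 × 0.89 × 1.13 = 0.2213
  σ(Q3,Q4) = 0.13 × 0.91 × 1.13 = 0.1337
σ²_T = Σσ²ᵢ + 2·Σσ_ij = 3.4300 + 2 × 0.8364 = 5.1028
α = (4/3)·(1 − 3.4300/5.1028) = 0.437

Cronbach's α = 0.437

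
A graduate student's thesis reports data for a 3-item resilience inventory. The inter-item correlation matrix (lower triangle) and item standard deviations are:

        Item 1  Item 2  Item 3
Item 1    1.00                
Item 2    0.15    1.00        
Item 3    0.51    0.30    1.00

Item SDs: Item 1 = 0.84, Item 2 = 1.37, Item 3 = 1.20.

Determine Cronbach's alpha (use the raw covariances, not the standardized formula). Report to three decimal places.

Cronbach's alpha = 0.555

Σσ²ᵢ = 0.84² + 1.37² + 1.20² = 4.0225
Covariances σ_ij = r_ij · s_i · s_j:
  σ(Item 1,Item 2) = 0.15 × 0.84 × 1.37 = 0.1726
  σ(Item 1,Item 3) = 0.51 × 0.84 × 1.20 = 0.5141
  σ(Item 2,Item 3) = 0.30 × 1.37 × 1.20 = 0.4932
σ²_T = Σσ²ᵢ + 2·Σσ_ij = 4.0225 + 2 × 1.1799 = 6.3823
α = (3/2)·(1 − 4.0225/6.3823) = 0.555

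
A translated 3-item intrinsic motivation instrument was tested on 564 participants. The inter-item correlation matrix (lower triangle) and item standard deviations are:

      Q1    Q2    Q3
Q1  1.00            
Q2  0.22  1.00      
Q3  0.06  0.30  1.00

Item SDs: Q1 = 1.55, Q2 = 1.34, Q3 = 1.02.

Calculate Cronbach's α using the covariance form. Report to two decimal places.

Σσ²ᵢ = 1.55² + 1.34² + 1.02² = 5.2385
Covariances σ_ij = r_ij · s_i · s_j:
  σ(Q1,Q2) = 0.22 × 1.55 × 1.34 = 0.4569
  σ(Q1,Q3) = 0.06 × 1.55 × 1.02 = 0.0949
  σ(Q2,Q3) = 0.30 × 1.34 × 1.02 = 0.4100
σ²_T = Σσ²ᵢ + 2·Σσ_ij = 5.2385 + 2 × 0.9618 = 7.1621
α = (3/2)·(1 − 5.2385/7.1621) = 0.40

Cronbach's α = 0.40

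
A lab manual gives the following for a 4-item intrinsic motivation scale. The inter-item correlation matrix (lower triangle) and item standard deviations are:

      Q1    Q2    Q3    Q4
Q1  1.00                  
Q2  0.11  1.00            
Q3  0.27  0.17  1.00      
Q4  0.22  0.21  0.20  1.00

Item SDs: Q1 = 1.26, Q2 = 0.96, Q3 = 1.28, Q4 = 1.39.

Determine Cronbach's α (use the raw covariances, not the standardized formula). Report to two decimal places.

Cronbach's α = 0.50

Σσ²ᵢ = 1.26² + 0.96² + 1.28² + 1.39² = 6.0797
Covariances σ_ij = r_ij · s_i · s_j:
  σ(Q1,Q2) = 0.11 × 1.26 × 0.96 = 0.1331
  σ(Q1,Q3) = 0.27 × 1.26 × 1.28 = 0.4355
  σ(Q1,Q4) = 0.22 × 1.26 × 1.39 = 0.3853
  σ(Q2,Q3) = 0.17 × 0.96 × 1.28 = 0.2089
  σ(Q2,Q4) = 0.21 × 0.96 × 1.39 = 0.2802
  σ(Q3,Q4) = 0.20 × 1.28 × 1.39 = 0.3558
σ²_T = Σσ²ᵢ + 2·Σσ_ij = 6.0797 + 2 × 1.7988 = 9.6773
α = (4/3)·(1 − 6.0797/9.6773) = 0.50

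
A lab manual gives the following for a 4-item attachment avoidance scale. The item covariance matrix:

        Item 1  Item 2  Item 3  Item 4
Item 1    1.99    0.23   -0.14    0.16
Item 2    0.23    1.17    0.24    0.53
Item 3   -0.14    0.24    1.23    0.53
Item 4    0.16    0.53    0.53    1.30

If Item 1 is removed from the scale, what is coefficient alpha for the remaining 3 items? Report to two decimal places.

coefficient alpha = 0.62

Remaining items: Item 2, Item 3, Item 4 (k = 3).
Σσ²ᵢ = 1.17 + 1.23 + 1.30 = 3.70
Var(T) = 3.70 + 2 × 1.30 = 6.30
α (item deleted) = (3/2)·(1 − 3.70/6.30) = 0.62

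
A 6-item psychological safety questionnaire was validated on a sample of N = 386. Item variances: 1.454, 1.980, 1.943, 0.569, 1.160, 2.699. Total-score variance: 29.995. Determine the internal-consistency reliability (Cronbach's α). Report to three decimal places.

α = 0.808

sum of item variances = 1.454 + 1.980 + 1.943 + 0.569 + 1.160 + 2.699 = 9.805
α = (k/(k−1))·(1 − sum of item variances/σ²_T) = (6/5)·(1 − 9.805/29.995) = 0.808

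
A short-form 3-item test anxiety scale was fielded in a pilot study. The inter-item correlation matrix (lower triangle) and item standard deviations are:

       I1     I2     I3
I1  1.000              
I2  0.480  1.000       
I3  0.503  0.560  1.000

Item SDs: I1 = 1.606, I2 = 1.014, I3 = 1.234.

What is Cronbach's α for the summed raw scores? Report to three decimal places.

Σσ²ᵢ = 1.606² + 1.014² + 1.234² = 5.1302
Covariances σ_ij = r_ij · s_i · s_j:
  σ(I1,I2) = 0.480 × 1.606 × 1.014 = 0.7817
  σ(I1,I3) = 0.503 × 1.606 × 1.234 = 0.9968
  σ(I2,I3) = 0.560 × 1.014 × 1.234 = 0.7007
σ²_T = Σσ²ᵢ + 2·Σσ_ij = 5.1302 + 2 × 2.4792 = 10.0886
α = (3/2)·(1 − 5.1302/10.0886) = 0.737

Cronbach's α = 0.737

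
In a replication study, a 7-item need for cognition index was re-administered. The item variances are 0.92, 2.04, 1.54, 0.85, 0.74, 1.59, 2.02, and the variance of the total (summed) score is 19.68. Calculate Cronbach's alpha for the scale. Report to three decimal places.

Cronbach's alpha = 0.592

sum of item variances = 0.92 + 2.04 + 1.54 + 0.85 + 0.74 + 1.59 + 2.02 = 9.70
α = (k/(k−1))·(1 − sum of item variances/Var(T)) = (7/6)·(1 − 9.70/19.68) = 0.592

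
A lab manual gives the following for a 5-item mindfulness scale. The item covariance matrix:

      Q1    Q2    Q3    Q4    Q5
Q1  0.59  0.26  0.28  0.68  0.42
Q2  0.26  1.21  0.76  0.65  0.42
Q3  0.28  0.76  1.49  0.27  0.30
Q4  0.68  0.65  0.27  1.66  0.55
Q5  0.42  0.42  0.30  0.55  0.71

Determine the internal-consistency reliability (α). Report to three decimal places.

α = 0.773

sum of item variances = 0.59 + 1.21 + 1.49 + 1.66 + 0.71 = 5.66
Σ_{i<j} σ_ij = 4.59
σ²_T = 5.66 + 2 × 4.59 = 14.84
α = (k/(k−1))·(1 − sum of item variances/σ²_T) = (5/4)·(1 − 5.66/14.84) = 0.773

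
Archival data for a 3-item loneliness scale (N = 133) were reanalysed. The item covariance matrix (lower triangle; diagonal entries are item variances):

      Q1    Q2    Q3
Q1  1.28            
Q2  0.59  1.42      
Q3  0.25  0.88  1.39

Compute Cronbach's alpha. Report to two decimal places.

α = 0.69

ΣVar(i) = 1.28 + 1.42 + 1.39 = 4.09
Sum of off-diagonal covariances = 1.72
σ²_T = 4.09 + 2 × 1.72 = 7.53
α = (k/(k−1))·(1 − ΣVar(i)/σ²_T) = (3/2)·(1 − 4.09/7.53) = 0.69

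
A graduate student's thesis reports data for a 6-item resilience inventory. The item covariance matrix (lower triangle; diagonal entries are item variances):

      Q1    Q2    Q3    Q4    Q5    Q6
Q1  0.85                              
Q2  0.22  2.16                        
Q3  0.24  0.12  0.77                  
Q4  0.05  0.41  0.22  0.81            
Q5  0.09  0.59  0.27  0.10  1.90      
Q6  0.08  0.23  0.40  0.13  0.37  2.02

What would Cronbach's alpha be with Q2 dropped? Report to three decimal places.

Remaining items: Q1, Q3, Q4, Q5, Q6 (k = 5).
sum of item variances = 0.85 + 0.77 + 0.81 + 1.90 + 2.02 = 6.35
Var(T) = 6.35 + 2 × 1.95 = 10.25
α (item deleted) = (5/4)·(1 − 6.35/10.25) = 0.476

α = 0.476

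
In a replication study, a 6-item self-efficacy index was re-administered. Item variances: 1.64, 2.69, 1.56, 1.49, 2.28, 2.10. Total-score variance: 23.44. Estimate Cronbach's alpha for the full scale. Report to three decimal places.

Σσ²ᵢ = 1.64 + 2.69 + 1.56 + 1.49 + 2.28 + 2.10 = 11.76
α = (k/(k−1))·(1 − Σσ²ᵢ/σ²_total) = (6/5)·(1 − 11.76/23.44) = 0.598

Cronbach's alpha = 0.598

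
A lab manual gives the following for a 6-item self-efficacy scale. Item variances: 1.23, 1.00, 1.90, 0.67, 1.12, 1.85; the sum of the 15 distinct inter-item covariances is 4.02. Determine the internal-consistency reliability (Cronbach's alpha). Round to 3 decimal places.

ΣVar(i) = 1.23 + 1.00 + 1.90 + 0.67 + 1.12 + 1.85 = 7.77
Sum of distinct covariances = 4.02
σ²_T = ΣVar(i) + 2·Σcov = 7.77 + 2 × 4.02 = 15.81
α = (6/5)·(1 − 7.77/15.81) = 0.610

α = 0.610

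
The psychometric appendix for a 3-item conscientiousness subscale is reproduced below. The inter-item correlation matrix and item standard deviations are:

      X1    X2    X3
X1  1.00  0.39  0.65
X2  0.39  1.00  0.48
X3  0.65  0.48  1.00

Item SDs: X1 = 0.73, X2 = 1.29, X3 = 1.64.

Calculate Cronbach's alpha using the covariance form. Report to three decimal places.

Σσ²ᵢ = 0.73² + 1.29² + 1.64² = 4.8866
Covariances σ_ij = r_ij · s_i · s_j:
  σ(X1,X2) = 0.39 × 0.73 × 1.29 = 0.3673
  σ(X1,X3) = 0.65 × 0.73 × 1.64 = 0.7782
  σ(X2,X3) = 0.48 × 1.29 × 1.64 = 1.0155
σ²_T = Σσ²ᵢ + 2·Σσ_ij = 4.8866 + 2 × 2.1610 = 9.2086
α = (3/2)·(1 − 4.8866/9.2086) = 0.704

Cronbach's alpha = 0.704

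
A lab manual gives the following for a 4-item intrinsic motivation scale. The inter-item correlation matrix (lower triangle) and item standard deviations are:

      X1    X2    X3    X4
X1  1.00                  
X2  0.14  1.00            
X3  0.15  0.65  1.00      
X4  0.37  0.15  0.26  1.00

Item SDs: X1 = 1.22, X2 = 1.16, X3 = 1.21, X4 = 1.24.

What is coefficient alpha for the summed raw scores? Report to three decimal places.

Σσ²ᵢ = 1.22² + 1.16² + 1.21² + 1.24² = 5.8357
Covariances σ_ij = r_ij · s_i · s_j:
  σ(X1,X2) = 0.14 × 1.22 × 1.16 = 0.1981
  σ(X1,X3) = 0.15 × 1.22 × 1.21 = 0.2214
  σ(X1,X4) = 0.37 × 1.22 × 1.24 = 0.5597
  σ(X2,X3) = 0.65 × 1.16 × 1.21 = 0.9123
  σ(X2,X4) = 0.15 × 1.16 × 1.24 = 0.2158
  σ(X3,X4) = 0.26 × 1.21 × 1.24 = 0.3901
σ²_T = Σσ²ᵢ + 2·Σσ_ij = 5.8357 + 2 × 2.4974 = 10.8305
α = (4/3)·(1 − 5.8357/10.8305) = 0.615

α = 0.615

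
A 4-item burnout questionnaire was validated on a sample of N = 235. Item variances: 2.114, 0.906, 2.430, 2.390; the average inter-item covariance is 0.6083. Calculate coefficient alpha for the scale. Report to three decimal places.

Σσ²ᵢ = 2.114 + 0.906 + 2.430 + 2.390 = 7.840
Sum of the 6 distinct covariances = 6 × 0.6083 = 3.6498
Var(T) = Σσ²ᵢ + 2·Σcov = 7.840 + 2 × 3.6498 = 15.1396
α = (4/3)·(1 − 7.840/15.1396) = 0.643

α = 0.643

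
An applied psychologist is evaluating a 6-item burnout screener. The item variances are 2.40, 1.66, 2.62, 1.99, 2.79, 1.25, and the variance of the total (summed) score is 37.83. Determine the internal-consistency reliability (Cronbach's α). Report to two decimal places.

sum of item variances = 2.40 + 1.66 + 2.62 + 1.99 + 2.79 + 1.25 = 12.71
α = (k/(k−1))·(1 − sum of item variances/Var(T)) = (6/5)·(1 − 12.71/37.83) = 0.80

Cronbach's α = 0.80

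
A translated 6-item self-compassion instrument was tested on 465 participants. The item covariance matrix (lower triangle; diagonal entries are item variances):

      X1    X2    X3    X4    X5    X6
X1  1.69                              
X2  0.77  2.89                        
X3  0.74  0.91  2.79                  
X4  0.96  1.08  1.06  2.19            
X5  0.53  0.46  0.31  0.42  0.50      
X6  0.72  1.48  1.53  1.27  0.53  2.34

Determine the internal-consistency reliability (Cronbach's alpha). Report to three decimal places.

α = 0.808

sum of item variances = 1.69 + 2.89 + 2.79 + 2.19 + 0.50 + 2.34 = 12.40
Sum of off-diagonal covariances = 12.77
σ²_T = 12.40 + 2 × 12.77 = 37.94
α = (k/(k−1))·(1 − sum of item variances/σ²_T) = (6/5)·(1 − 12.40/37.94) = 0.808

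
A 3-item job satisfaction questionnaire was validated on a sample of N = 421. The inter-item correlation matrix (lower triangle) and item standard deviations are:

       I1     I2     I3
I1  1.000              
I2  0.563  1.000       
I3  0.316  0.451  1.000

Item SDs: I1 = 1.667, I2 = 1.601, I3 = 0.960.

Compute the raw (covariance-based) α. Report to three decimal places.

Σσ²ᵢ = 1.667² + 1.601² + 0.960² = 6.2637
Covariances σ_ij = r_ij · s_i · s_j:
  σ(I1,I2) = 0.563 × 1.667 × 1.601 = 1.5026
  σ(I1,I3) = 0.316 × 1.667 × 0.960 = 0.5057
  σ(I2,I3) = 0.451 × 1.601 × 0.960 = 0.6932
σ²_T = Σσ²ᵢ + 2·Σσ_ij = 6.2637 + 2 × 2.7015 = 11.6667
α = (3/2)·(1 − 6.2637/11.6667) = 0.695

α = 0.695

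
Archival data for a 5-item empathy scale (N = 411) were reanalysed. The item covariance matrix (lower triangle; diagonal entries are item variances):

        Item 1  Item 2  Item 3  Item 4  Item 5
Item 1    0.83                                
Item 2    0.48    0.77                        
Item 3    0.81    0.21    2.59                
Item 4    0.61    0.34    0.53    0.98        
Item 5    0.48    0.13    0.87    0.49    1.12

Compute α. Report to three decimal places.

α = 0.764

sum of item variances = 0.83 + 0.77 + 2.59 + 0.98 + 1.12 = 6.29
Σ_{i<j} σ_ij = 4.95
σ²_total = 6.29 + 2 × 4.95 = 16.19
α = (k/(k−1))·(1 − sum of item variances/σ²_total) = (5/4)·(1 − 6.29/16.19) = 0.764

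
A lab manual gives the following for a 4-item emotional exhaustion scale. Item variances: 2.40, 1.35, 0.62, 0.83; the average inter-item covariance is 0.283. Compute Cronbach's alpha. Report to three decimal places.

Σσ²ᵢ = 2.40 + 1.35 + 0.62 + 0.83 = 5.20
Sum of the 6 distinct covariances = 6 × 0.283 = 1.698
σ²_total = Σσ²ᵢ + 2·Σcov = 5.20 + 2 × 1.698 = 8.596
α = (4/3)·(1 − 5.20/8.596) = 0.527

Cronbach's alpha = 0.527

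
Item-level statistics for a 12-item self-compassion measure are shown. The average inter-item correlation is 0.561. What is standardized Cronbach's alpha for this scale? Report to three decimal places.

α = 0.939

Standardized α = k·r̄ / (1 + (k−1)·r̄) = 12 × 0.561 / (1 + 11 × 0.561)
  = 6.7320 / 7.1710 = 0.939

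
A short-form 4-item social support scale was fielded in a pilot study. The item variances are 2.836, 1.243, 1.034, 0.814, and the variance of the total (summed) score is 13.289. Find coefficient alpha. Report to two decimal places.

coefficient alpha = 0.74

sum of item variances = 2.836 + 1.243 + 1.034 + 0.814 = 5.927
α = (k/(k−1))·(1 − sum of item variances/σ²_total) = (4/3)·(1 − 5.927/13.289) = 0.74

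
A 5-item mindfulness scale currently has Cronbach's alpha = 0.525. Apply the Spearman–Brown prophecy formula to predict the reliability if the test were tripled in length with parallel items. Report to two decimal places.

predicted reliability = 0.77

Length factor m = 3
α' = m·α / (1 + (m−1)·α)
   = 3 × 0.525 / (1 + (3 − 1) × 0.525)
   = 1.5750 / 2.0500 = 0.77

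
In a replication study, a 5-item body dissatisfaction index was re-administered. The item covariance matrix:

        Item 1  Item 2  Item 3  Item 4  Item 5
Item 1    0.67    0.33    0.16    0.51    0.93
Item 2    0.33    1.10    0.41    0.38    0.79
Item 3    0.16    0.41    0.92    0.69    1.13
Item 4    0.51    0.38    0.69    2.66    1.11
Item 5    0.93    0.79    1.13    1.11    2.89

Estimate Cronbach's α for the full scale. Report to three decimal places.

Σσᵢ² = 0.67 + 1.10 + 0.92 + 2.66 + 2.89 = 8.24
Sum of off-diagonal covariances = 6.44
σ²_T = 8.24 + 2 × 6.44 = 21.12
α = (k/(k−1))·(1 − Σσᵢ²/σ²_T) = (5/4)·(1 − 8.24/21.12) = 0.762

Cronbach's α = 0.762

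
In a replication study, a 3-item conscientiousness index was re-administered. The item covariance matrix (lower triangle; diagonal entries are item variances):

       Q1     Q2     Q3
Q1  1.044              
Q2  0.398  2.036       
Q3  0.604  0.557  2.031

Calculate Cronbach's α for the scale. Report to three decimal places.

Cronbach's α = 0.568

Σσᵢ² = 1.044 + 2.036 + 2.031 = 5.111
Σ_{i<j} σ_ij = 1.559
total variance = 5.111 + 2 × 1.559 = 8.229
α = (k/(k−1))·(1 − Σσᵢ²/total variance) = (3/2)·(1 − 5.111/8.229) = 0.568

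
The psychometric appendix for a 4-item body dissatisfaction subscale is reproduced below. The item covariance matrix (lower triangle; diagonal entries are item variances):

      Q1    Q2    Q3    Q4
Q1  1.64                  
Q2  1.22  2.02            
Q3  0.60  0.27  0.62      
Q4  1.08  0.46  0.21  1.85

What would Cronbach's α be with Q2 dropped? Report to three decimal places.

Remaining items: Q1, Q3, Q4 (k = 3).
ΣVar(i) = 1.64 + 0.62 + 1.85 = 4.11
total variance = 4.11 + 2 × 1.89 = 7.89
α (item deleted) = (3/2)·(1 − 4.11/7.89) = 0.719

α = 0.719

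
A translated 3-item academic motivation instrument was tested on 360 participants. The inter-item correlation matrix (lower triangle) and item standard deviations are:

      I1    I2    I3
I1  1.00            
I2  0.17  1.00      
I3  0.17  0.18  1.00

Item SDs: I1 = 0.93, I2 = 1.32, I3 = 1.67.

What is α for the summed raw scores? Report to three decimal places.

Σσ²ᵢ = 0.93² + 1.32² + 1.67² = 5.3962
Covariances σ_ij = r_ij · s_i · s_j:
  σ(I1,I2) = 0.17 × 0.93 × 1.32 = 0.2087
  σ(I1,I3) = 0.17 × 0.93 × 1.67 = 0.2640
  σ(I2,I3) = 0.18 × 1.32 × 1.67 = 0.3968
σ²_T = Σσ²ᵢ + 2·Σσ_ij = 5.3962 + 2 × 0.8695 = 7.1352
α = (3/2)·(1 − 5.3962/7.1352) = 0.366

α = 0.366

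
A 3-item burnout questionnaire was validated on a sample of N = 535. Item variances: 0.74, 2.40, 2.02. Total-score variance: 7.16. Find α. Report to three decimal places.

α = 0.419

Σσᵢ² = 0.74 + 2.40 + 2.02 = 5.16
α = (k/(k−1))·(1 − Σσᵢ²/σ²_T) = (3/2)·(1 − 5.16/7.16) = 0.419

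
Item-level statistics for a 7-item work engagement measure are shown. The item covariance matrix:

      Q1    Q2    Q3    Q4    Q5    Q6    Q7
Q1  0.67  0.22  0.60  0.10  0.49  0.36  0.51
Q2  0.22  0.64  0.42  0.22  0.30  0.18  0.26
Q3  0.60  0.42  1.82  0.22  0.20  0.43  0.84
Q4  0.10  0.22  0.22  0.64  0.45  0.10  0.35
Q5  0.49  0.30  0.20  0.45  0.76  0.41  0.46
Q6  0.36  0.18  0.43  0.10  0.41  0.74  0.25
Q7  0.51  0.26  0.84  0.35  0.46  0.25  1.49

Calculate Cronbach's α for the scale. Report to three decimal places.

α = 0.800

sum of item variances = 0.67 + 0.64 + 1.82 + 0.64 + 0.76 + 0.74 + 1.49 = 6.76
Sum of the distinct covariances = 7.37
σ²_total = 6.76 + 2 × 7.37 = 21.50
α = (k/(k−1))·(1 − sum of item variances/σ²_total) = (7/6)·(1 − 6.76/21.50) = 0.800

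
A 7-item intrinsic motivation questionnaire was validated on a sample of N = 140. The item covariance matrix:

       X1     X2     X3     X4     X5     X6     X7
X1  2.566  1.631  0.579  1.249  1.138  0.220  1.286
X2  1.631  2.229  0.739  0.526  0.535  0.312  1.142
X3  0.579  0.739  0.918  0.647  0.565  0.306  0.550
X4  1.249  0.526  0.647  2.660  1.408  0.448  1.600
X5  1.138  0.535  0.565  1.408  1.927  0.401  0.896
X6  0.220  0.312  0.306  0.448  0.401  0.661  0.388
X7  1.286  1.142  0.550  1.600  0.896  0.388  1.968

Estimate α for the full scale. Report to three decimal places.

Σσᵢ² = 2.566 + 2.229 + 0.918 + 2.660 + 1.927 + 0.661 + 1.968 = 12.929
Sum of the distinct covariances = 16.566
Var(T) = 12.929 + 2 × 16.566 = 46.061
α = (k/(k−1))·(1 − Σσᵢ²/Var(T)) = (7/6)·(1 − 12.929/46.061) = 0.839

α = 0.839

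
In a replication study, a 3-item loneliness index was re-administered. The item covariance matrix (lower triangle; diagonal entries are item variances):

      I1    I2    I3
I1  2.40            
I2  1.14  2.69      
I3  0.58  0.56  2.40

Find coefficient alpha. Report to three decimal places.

α = 0.568

Σσ²ᵢ = 2.40 + 2.69 + 2.40 = 7.49
Σ_{i<j} σ_ij = 2.28
σ²_T = 7.49 + 2 × 2.28 = 12.05
α = (k/(k−1))·(1 − Σσ²ᵢ/σ²_T) = (3/2)·(1 − 7.49/12.05) = 0.568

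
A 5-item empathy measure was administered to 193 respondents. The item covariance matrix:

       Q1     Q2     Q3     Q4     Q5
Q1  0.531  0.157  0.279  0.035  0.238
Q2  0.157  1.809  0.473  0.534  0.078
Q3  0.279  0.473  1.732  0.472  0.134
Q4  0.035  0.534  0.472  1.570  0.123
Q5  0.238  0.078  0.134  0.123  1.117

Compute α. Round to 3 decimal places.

Σσ²ᵢ = 0.531 + 1.809 + 1.732 + 1.570 + 1.117 = 6.759
Sum of off-diagonal covariances = 2.523
σ²_T = 6.759 + 2 × 2.523 = 11.805
α = (k/(k−1))·(1 − Σσ²ᵢ/σ²_T) = (5/4)·(1 − 6.759/11.805) = 0.534

α = 0.534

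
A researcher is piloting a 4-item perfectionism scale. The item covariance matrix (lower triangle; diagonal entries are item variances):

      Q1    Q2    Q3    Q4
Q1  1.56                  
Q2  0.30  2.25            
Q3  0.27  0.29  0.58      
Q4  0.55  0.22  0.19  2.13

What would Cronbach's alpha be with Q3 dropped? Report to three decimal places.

Cronbach's alpha = 0.397

Remaining items: Q1, Q2, Q4 (k = 3).
ΣVar(i) = 1.56 + 2.25 + 2.13 = 5.94
σ²_total = 5.94 + 2 × 1.07 = 8.08
α (item deleted) = (3/2)·(1 − 5.94/8.08) = 0.397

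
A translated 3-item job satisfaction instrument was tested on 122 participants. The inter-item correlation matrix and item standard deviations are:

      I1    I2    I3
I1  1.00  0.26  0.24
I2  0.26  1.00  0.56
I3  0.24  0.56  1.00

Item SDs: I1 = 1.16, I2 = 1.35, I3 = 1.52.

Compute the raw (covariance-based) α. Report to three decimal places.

Σσ²ᵢ = 1.16² + 1.35² + 1.52² = 5.4785
Covariances σ_ij = r_ij · s_i · s_j:
  σ(I1,I2) = 0.26 × 1.16 × 1.35 = 0.4072
  σ(I1,I3) = 0.24 × 1.16 × 1.52 = 0.4232
  σ(I2,I3) = 0.56 × 1.35 × 1.52 = 1.1491
σ²_T = Σσ²ᵢ + 2·Σσ_ij = 5.4785 + 2 × 1.9795 = 9.4375
α = (3/2)·(1 − 5.4785/9.4375) = 0.629

α = 0.629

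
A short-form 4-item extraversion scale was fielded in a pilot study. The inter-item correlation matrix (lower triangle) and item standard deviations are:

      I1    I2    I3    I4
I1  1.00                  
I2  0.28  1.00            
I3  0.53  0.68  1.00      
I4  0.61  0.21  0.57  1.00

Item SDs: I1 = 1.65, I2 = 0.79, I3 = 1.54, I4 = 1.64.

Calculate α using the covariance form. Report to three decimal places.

Σσ²ᵢ = 1.65² + 0.79² + 1.54² + 1.64² = 8.4078
Covariances σ_ij = r_ij · s_i · s_j:
  σ(I1,I2) = 0.28 × 1.65 × 0.79 = 0.3650
  σ(I1,I3) = 0.53 × 1.65 × 1.54 = 1.3467
  σ(I1,I4) = 0.61 × 1.65 × 1.64 = 1.6507
  σ(I2,I3) = 0.68 × 0.79 × 1.54 = 0.8273
  σ(I2,I4) = 0.21 × 0.79 × 1.64 = 0.2721
  σ(I3,I4) = 0.57 × 1.54 × 1.64 = 1.4396
σ²_T = Σσ²ᵢ + 2·Σσ_ij = 8.4078 + 2 × 5.9014 = 20.2106
α = (4/3)·(1 − 8.4078/20.2106) = 0.779

α = 0.779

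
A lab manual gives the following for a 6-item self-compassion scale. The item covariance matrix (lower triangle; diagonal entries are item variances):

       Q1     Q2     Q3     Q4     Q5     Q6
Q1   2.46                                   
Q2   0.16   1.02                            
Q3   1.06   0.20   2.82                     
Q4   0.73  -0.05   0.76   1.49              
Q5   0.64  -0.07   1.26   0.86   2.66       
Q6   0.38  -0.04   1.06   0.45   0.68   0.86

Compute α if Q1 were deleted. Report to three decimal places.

Remaining items: Q2, Q3, Q4, Q5, Q6 (k = 5).
sum of item variances = 1.02 + 2.82 + 1.49 + 2.66 + 0.86 = 8.85
total variance = 8.85 + 2 × 5.11 = 19.07
α (item deleted) = (5/4)·(1 − 8.85/19.07) = 0.670

α = 0.670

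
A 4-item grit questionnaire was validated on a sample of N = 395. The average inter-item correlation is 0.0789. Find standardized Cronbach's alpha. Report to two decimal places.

α = 0.26

Standardized α = k·r̄ / (1 + (k−1)·r̄) = 4 × 0.0789 / (1 + 3 × 0.0789)
  = 0.3156 / 1.2367 = 0.26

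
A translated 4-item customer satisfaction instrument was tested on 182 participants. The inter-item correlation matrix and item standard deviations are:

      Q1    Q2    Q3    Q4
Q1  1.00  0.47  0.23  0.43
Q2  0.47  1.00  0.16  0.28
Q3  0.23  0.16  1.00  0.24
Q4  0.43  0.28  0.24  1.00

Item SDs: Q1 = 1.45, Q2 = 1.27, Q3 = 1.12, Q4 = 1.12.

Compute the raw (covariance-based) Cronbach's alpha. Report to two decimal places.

Σσ²ᵢ = 1.45² + 1.27² + 1.12² + 1.12² = 6.2242
Covariances σ_ij = r_ij · s_i · s_j:
  σ(Q1,Q2) = 0.47 × 1.45 × 1.27 = 0.8655
  σ(Q1,Q3) = 0.23 × 1.45 × 1.12 = 0.3735
  σ(Q1,Q4) = 0.43 × 1.45 × 1.12 = 0.6983
  σ(Q2,Q3) = 0.16 × 1.27 × 1.12 = 0.2276
  σ(Q2,Q4) = 0.28 × 1.27 × 1.12 = 0.3983
  σ(Q3,Q4) = 0.24 × 1.12 × 1.12 = 0.3011
σ²_T = Σσ²ᵢ + 2·Σσ_ij = 6.2242 + 2 × 2.8643 = 11.9528
α = (4/3)·(1 − 6.2242/11.9528) = 0.64

α = 0.64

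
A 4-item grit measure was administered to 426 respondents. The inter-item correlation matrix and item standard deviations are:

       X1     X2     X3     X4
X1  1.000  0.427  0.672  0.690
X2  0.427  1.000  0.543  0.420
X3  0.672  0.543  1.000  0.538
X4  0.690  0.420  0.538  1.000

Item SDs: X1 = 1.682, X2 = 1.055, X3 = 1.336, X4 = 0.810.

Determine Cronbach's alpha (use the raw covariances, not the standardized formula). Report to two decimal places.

α = 0.81

Σσ²ᵢ = 1.682² + 1.055² + 1.336² + 0.810² = 6.3831
Covariances σ_ij = r_ij · s_i · s_j:
  σ(X1,X2) = 0.427 × 1.682 × 1.055 = 0.7577
  σ(X1,X3) = 0.672 × 1.682 × 1.336 = 1.5101
  σ(X1,X4) = 0.690 × 1.682 × 0.810 = 0.9401
  σ(X2,X3) = 0.543 × 1.055 × 1.336 = 0.7653
  σ(X2,X4) = 0.420 × 1.055 × 0.810 = 0.3589
  σ(X3,X4) = 0.538 × 1.336 × 0.810 = 0.5822
σ²_T = Σσ²ᵢ + 2·Σσ_ij = 6.3831 + 2 × 4.9143 = 16.2117
α = (4/3)·(1 − 6.3831/16.2117) = 0.81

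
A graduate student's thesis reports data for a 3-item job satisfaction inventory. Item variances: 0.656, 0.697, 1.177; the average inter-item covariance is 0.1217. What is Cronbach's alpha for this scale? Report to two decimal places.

α = 0.34

Σσ²ᵢ = 0.656 + 0.697 + 1.177 = 2.530
Sum of the 3 distinct covariances = 3 × 0.1217 = 0.3651
Var(T) = Σσ²ᵢ + 2·Σcov = 2.530 + 2 × 0.3651 = 3.2602
α = (3/2)·(1 − 2.530/3.2602) = 0.34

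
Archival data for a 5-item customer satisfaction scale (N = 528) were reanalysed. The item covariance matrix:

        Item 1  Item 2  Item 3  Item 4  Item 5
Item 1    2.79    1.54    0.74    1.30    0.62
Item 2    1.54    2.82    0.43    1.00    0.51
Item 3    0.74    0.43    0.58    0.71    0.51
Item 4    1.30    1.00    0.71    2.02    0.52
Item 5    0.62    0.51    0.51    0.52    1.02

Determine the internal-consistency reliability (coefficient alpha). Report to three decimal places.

Σσ²ᵢ = 2.79 + 2.82 + 0.58 + 2.02 + 1.02 = 9.23
Sum of off-diagonal covariances = 7.88
σ²_total = 9.23 + 2 × 7.88 = 24.99
α = (k/(k−1))·(1 − Σσ²ᵢ/σ²_total) = (5/4)·(1 − 9.23/24.99) = 0.788

α = 0.788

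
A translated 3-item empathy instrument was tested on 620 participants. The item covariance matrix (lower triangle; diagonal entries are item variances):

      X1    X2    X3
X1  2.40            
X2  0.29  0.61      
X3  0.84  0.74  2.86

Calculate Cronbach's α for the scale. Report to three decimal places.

Σσ²ᵢ = 2.40 + 0.61 + 2.86 = 5.87
Σ_{i<j} σ_ij = 1.87
total variance = 5.87 + 2 × 1.87 = 9.61
α = (k/(k−1))·(1 − Σσ²ᵢ/total variance) = (3/2)·(1 − 5.87/9.61) = 0.584

Cronbach's α = 0.584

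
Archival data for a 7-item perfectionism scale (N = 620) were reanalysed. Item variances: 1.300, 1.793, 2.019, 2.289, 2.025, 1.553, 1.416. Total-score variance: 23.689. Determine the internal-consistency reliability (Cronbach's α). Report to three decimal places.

α = 0.556

Σσᵢ² = 1.300 + 1.793 + 2.019 + 2.289 + 2.025 + 1.553 + 1.416 = 12.395
α = (k/(k−1))·(1 − Σσᵢ²/total variance) = (7/6)·(1 − 12.395/23.689) = 0.556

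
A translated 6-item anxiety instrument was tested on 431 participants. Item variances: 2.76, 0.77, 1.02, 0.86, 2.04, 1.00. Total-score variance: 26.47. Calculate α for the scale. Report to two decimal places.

α = 0.82

ΣVar(i) = 2.76 + 0.77 + 1.02 + 0.86 + 2.04 + 1.00 = 8.45
α = (k/(k−1))·(1 − ΣVar(i)/Var(T)) = (6/5)·(1 − 8.45/26.47) = 0.82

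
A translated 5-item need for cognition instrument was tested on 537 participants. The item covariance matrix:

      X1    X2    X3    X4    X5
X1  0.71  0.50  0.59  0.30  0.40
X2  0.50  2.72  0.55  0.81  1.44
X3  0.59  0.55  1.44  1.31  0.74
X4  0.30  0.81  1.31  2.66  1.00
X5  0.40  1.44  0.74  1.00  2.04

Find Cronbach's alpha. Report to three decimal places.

ΣVar(i) = 0.71 + 2.72 + 1.44 + 2.66 + 2.04 = 9.57
Sum of the distinct covariances = 7.64
Var(T) = 9.57 + 2 × 7.64 = 24.85
α = (k/(k−1))·(1 − ΣVar(i)/Var(T)) = (5/4)·(1 − 9.57/24.85) = 0.769

Cronbach's alpha = 0.769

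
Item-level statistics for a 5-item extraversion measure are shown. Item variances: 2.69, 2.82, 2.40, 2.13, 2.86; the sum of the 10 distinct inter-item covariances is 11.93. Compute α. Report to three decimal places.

α = 0.811

sum of item variances = 2.69 + 2.82 + 2.40 + 2.13 + 2.86 = 12.90
Sum of distinct covariances = 11.93
σ²_T = sum of item variances + 2·Σcov = 12.90 + 2 × 11.93 = 36.76
α = (5/4)·(1 − 12.90/36.76) = 0.811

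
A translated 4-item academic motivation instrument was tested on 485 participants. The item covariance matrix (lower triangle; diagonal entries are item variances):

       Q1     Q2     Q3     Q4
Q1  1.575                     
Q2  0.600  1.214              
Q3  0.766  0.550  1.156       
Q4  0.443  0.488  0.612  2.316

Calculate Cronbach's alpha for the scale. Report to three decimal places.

Cronbach's alpha = 0.700

sum of item variances = 1.575 + 1.214 + 1.156 + 2.316 = 6.261
Sum of the distinct covariances = 3.459
total variance = 6.261 + 2 × 3.459 = 13.179
α = (k/(k−1))·(1 − sum of item variances/total variance) = (4/3)·(1 − 6.261/13.179) = 0.700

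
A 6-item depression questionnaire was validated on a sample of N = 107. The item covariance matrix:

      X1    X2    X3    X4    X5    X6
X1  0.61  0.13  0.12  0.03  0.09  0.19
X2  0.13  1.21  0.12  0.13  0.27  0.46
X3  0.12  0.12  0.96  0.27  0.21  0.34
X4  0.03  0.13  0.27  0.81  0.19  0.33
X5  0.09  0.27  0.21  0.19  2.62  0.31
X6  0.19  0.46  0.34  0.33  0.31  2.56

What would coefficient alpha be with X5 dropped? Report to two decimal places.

α = 0.51

Remaining items: X1, X2, X3, X4, X6 (k = 5).
sum of item variances = 0.61 + 1.21 + 0.96 + 0.81 + 2.56 = 6.15
total variance = 6.15 + 2 × 2.12 = 10.39
α (item deleted) = (5/4)·(1 − 6.15/10.39) = 0.51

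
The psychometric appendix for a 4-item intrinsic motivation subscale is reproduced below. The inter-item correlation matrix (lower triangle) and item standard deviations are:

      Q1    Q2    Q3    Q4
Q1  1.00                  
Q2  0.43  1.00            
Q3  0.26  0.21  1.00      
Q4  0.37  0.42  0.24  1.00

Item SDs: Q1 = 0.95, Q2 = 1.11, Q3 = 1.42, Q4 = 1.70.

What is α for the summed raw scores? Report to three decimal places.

α = 0.625

Σσ²ᵢ = 0.95² + 1.11² + 1.42² + 1.70² = 7.0410
Covariances σ_ij = r_ij · s_i · s_j:
  σ(Q1,Q2) = 0.43 × 0.95 × 1.11 = 0.4534
  σ(Q1,Q3) = 0.26 × 0.95 × 1.42 = 0.3507
  σ(Q1,Q4) = 0.37 × 0.95 × 1.70 = 0.5975
  σ(Q2,Q3) = 0.21 × 1.11 × 1.42 = 0.3310
  σ(Q2,Q4) = 0.42 × 1.11 × 1.70 = 0.7925
  σ(Q3,Q4) = 0.24 × 1.42 × 1.70 = 0.5794
σ²_T = Σσ²ᵢ + 2·Σσ_ij = 7.0410 + 2 × 3.1045 = 13.2500
α = (4/3)·(1 − 7.0410/13.2500) = 0.625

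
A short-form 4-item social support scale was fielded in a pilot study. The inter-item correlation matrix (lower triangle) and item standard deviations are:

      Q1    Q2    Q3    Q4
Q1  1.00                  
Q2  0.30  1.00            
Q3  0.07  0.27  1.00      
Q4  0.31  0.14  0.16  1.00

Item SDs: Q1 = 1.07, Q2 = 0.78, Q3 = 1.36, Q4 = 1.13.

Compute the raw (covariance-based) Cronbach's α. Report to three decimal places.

Σσ²ᵢ = 1.07² + 0.78² + 1.36² + 1.13² = 4.8798
Covariances σ_ij = r_ij · s_i · s_j:
  σ(Q1,Q2) = 0.30 × 1.07 × 0.78 = 0.2504
  σ(Q1,Q3) = 0.07 × 1.07 × 1.36 = 0.1019
  σ(Q1,Q4) = 0.31 × 1.07 × 1.13 = 0.3748
  σ(Q2,Q3) = 0.27 × 0.78 × 1.36 = 0.2864
  σ(Q2,Q4) = 0.14 × 0.78 × 1.13 = 0.1234
  σ(Q3,Q4) = 0.16 × 1.36 × 1.13 = 0.2459
σ²_T = Σσ²ᵢ + 2·Σσ_ij = 4.8798 + 2 × 1.3828 = 7.6454
α = (4/3)·(1 − 4.8798/7.6454) = 0.482

Cronbach's α = 0.482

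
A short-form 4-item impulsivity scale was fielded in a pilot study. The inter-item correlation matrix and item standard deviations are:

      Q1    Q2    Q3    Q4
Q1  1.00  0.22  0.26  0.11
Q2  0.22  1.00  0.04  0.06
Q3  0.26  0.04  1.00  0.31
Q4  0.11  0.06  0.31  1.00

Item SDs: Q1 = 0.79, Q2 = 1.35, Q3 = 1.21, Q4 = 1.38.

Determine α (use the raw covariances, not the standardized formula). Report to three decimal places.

Σσ²ᵢ = 0.79² + 1.35² + 1.21² + 1.38² = 5.8151
Covariances σ_ij = r_ij · s_i · s_j:
  σ(Q1,Q2) = 0.22 × 0.79 × 1.35 = 0.2346
  σ(Q1,Q3) = 0.26 × 0.79 × 1.21 = 0.2485
  σ(Q1,Q4) = 0.11 × 0.79 × 1.38 = 0.1199
  σ(Q2,Q3) = 0.04 × 1.35 × 1.21 = 0.0653
  σ(Q2,Q4) = 0.06 × 1.35 × 1.38 = 0.1118
  σ(Q3,Q4) = 0.31 × 1.21 × 1.38 = 0.5176
σ²_T = Σσ²ᵢ + 2·Σσ_ij = 5.8151 + 2 × 1.2977 = 8.4105
α = (4/3)·(1 − 5.8151/8.4105) = 0.411

α = 0.411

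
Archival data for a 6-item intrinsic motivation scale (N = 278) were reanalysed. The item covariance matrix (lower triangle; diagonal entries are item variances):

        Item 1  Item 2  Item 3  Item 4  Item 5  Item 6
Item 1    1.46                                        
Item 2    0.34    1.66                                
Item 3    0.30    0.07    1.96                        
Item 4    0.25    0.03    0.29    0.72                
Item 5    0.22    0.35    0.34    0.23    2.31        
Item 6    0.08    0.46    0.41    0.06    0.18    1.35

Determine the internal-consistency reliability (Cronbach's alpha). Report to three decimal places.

Cronbach's alpha = 0.519

ΣVar(i) = 1.46 + 1.66 + 1.96 + 0.72 + 2.31 + 1.35 = 9.46
Sum of off-diagonal covariances = 3.61
total variance = 9.46 + 2 × 3.61 = 16.68
α = (k/(k−1))·(1 − ΣVar(i)/total variance) = (6/5)·(1 − 9.46/16.68) = 0.519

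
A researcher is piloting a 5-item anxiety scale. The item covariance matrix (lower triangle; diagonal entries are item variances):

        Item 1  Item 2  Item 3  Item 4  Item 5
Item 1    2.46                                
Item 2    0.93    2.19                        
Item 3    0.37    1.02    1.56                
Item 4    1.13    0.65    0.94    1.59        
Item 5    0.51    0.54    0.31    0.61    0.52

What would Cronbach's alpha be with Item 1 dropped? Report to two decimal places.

Remaining items: Item 2, Item 3, Item 4, Item 5 (k = 4).
ΣVar(i) = 2.19 + 1.56 + 1.59 + 0.52 = 5.86
σ²_total = 5.86 + 2 × 4.07 = 14.00
α (item deleted) = (4/3)·(1 − 5.86/14.00) = 0.78

Cronbach's alpha = 0.78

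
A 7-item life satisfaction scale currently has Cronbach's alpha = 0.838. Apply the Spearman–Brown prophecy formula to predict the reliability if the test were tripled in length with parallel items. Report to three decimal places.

predicted reliability = 0.939

Length factor m = 3
α' = m·α / (1 + (m−1)·α)
   = 3 × 0.838 / (1 + (3 − 1) × 0.838)
   = 2.5140 / 2.6760 = 0.939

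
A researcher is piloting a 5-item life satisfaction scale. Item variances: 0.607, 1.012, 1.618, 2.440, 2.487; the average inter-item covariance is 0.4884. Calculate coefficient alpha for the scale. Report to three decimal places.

ΣVar(i) = 0.607 + 1.012 + 1.618 + 2.440 + 2.487 = 8.164
Sum of the 10 distinct covariances = 10 × 0.4884 = 4.8840
total variance = ΣVar(i) + 2·Σcov = 8.164 + 2 × 4.8840 = 17.9320
α = (5/4)·(1 − 8.164/17.9320) = 0.681

coefficient alpha = 0.681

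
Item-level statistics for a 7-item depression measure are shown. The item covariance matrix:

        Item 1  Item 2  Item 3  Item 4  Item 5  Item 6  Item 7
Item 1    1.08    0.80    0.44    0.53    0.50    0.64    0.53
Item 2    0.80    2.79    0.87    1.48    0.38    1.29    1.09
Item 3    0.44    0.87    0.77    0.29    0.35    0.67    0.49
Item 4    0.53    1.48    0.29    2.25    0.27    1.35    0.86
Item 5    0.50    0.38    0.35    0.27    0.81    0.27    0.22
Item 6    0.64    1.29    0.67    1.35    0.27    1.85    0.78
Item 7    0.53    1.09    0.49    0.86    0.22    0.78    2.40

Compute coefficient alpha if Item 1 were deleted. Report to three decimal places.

coefficient alpha = 0.795

Remaining items: Item 2, Item 3, Item 4, Item 5, Item 6, Item 7 (k = 6).
ΣVar(i) = 2.79 + 0.77 + 2.25 + 0.81 + 1.85 + 2.40 = 10.87
σ²_total = 10.87 + 2 × 10.66 = 32.19
α (item deleted) = (6/5)·(1 − 10.87/32.19) = 0.795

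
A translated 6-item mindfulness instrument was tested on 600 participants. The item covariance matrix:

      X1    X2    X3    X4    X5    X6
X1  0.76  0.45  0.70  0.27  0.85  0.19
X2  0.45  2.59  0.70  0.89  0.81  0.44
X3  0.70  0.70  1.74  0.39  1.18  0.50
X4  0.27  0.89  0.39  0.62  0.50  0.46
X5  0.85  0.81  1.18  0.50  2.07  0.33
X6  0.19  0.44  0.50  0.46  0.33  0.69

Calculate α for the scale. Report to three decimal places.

α = 0.806

sum of item variances = 0.76 + 2.59 + 1.74 + 0.62 + 2.07 + 0.69 = 8.47
Σ_{i<j} σ_ij = 8.66
σ²_T = 8.47 + 2 × 8.66 = 25.79
α = (k/(k−1))·(1 − sum of item variances/σ²_T) = (6/5)·(1 − 8.47/25.79) = 0.806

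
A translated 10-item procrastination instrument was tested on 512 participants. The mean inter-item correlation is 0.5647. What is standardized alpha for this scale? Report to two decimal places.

Standardized α = k·r̄ / (1 + (k−1)·r̄) = 10 × 0.5647 / (1 + 9 × 0.5647)
  = 5.6470 / 6.0823 = 0.93

α = 0.93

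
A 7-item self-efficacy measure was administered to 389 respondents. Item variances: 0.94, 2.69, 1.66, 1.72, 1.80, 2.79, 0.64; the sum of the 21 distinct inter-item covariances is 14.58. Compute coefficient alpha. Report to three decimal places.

coefficient alpha = 0.822

Σσᵢ² = 0.94 + 2.69 + 1.66 + 1.72 + 1.80 + 2.79 + 0.64 = 12.24
Sum of distinct covariances = 14.58
σ²_total = Σσᵢ² + 2·Σcov = 12.24 + 2 × 14.58 = 41.40
α = (7/6)·(1 − 12.24/41.40) = 0.822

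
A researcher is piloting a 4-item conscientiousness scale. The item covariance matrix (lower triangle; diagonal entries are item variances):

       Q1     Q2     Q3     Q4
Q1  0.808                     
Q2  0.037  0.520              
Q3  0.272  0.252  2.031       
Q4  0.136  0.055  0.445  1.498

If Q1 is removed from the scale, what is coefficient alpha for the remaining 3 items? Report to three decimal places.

coefficient alpha = 0.406

Remaining items: Q2, Q3, Q4 (k = 3).
Σσ²ᵢ = 0.520 + 2.031 + 1.498 = 4.049
Var(T) = 4.049 + 2 × 0.752 = 5.553
α (item deleted) = (3/2)·(1 − 4.049/5.553) = 0.406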